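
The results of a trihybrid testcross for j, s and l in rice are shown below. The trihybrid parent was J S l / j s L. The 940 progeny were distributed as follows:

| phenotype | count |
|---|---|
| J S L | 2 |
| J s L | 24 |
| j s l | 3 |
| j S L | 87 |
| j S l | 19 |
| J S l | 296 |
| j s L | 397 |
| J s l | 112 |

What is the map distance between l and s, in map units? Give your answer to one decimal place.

The two rarest classes, J S L and j s l, are the double crossovers. Comparing them with the parentals, only the l allele has switched, so l is the middle locus and the order is j – l – s.
Crossovers in the l–s interval produce the single-crossover classes J s l and j S L (112 + 87 = 199) plus the double crossovers (5).
RF(l–s) = (199 + 5) / 940 = 204/940 = 0.2170 → 21.7 map units.

21.7 map units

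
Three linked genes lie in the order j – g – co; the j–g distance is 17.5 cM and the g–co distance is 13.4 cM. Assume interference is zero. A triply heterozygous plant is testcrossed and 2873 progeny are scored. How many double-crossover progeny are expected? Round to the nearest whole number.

67

Map distances give recombination frequencies of 0.175 and 0.134 for the two intervals.
With no interference, expected double-crossover frequency = 0.175 × 0.134 = 0.02345.
Expected number = 0.02345 × 2873 = 67.37 ≈ 67.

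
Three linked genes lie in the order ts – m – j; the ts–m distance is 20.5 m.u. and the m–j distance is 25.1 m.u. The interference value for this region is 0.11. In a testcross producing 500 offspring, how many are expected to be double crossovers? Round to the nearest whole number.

Map distances give recombination frequencies of 0.205 and 0.251 for the two intervals.
With interference 0.11 (so coincidence = 0.89), expected double-crossover frequency = 0.205 × 0.251 × 0.89 = 0.04579.
Expected number = 0.04579 × 500 = 22.90 ≈ 23.

23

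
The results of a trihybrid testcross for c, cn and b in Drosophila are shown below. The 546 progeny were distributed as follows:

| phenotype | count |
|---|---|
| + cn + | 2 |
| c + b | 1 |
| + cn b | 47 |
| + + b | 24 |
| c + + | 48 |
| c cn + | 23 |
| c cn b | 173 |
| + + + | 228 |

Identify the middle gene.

cn

The two most frequent reciprocal classes, c cn b and + + +, are the parental types, so the F1 was c cn b / + + +.
The two rarest classes, c + b and + cn +, are the double crossovers. Comparing them with the parentals, only the cn allele has switched, so cn is the middle locus and the order is c – cn – b.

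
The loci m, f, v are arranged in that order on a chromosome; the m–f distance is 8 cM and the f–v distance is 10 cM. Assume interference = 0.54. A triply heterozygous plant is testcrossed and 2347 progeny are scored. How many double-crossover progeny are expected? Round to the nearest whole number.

Map distances give recombination frequencies of 0.080 and 0.100 for the two intervals.
With interference 0.54 (so coincidence = 0.46), expected double-crossover frequency = 0.080 × 0.100 × 0.46 = 0.00368.
Expected number = 0.00368 × 2347 = 8.64 ≈ 9.

9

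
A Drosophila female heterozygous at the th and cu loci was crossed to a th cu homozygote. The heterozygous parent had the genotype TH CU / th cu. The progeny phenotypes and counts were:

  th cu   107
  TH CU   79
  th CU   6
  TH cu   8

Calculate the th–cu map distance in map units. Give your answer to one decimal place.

The recombinant classes are TH cu and th CU: 8 + 6 = 14.
Recombination frequency = 14/200 = 0.0700 ≈ 7.0%, i.e. 7.0 map units.

7.0 map units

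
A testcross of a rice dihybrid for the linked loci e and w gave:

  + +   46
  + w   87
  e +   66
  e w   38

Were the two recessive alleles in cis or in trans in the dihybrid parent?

trans

The two most frequent classes are + w (87) and e + (66); these are the parental (non-recombinant) types.
So the F1 carried + w on one chromosome and e + on the other — the recessive alleles are on opposite chromosomes (trans / repulsion).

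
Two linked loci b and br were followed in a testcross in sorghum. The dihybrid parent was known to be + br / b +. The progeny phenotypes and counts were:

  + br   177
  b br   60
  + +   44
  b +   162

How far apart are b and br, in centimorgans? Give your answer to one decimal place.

23.5 centimorgans

The recombinant classes are + + and b br: 44 + 60 = 104.
Recombination frequency = 104/443 = 0.2348 ≈ 23.5%, i.e. 23.5 centimorgans.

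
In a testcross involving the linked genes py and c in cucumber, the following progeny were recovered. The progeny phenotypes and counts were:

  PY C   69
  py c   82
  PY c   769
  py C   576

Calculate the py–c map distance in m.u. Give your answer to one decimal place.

The two most frequent classes, PY c (769) and py C (576), are the parental types, so the F1 was PY c / py C.
The recombinant classes are PY C and py c: 69 + 82 = 151.
Recombination frequency = 151/1496 = 0.1009 ≈ 10.1%, i.e. 10.1 m.u.

10.1 m.u.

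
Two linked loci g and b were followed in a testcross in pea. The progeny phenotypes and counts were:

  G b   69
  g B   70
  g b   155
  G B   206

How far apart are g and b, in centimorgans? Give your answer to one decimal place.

The two most frequent classes, G B (206) and g b (155), are the parental types, so the F1 was G B / g b.
The recombinant classes are G b and g B: 69 + 70 = 139.
Recombination frequency = 139/500 = 0.2780 ≈ 27.8%, i.e. 27.8 centimorgans.

27.8 centimorgans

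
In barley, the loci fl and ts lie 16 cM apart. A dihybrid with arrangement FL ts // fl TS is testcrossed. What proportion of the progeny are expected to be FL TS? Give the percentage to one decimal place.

A map distance of 16 cM corresponds to a recombination frequency of 0.160.
The F1 is FL ts / fl TS, so FL TS is a recombinant gamete class with expected frequency r/2 = 0.160/2 = 0.0800.
That is 0.0800 = 8.0% of the progeny.

8.0%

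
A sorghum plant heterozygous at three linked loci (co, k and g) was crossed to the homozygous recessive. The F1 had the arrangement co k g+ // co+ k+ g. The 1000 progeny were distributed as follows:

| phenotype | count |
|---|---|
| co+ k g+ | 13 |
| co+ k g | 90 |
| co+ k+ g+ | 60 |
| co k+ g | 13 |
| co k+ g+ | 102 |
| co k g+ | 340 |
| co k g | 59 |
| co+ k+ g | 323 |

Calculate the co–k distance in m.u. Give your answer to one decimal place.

21.8 m.u.

The two rarest classes, co+ k g+ and co k+ g, are the double crossovers. Comparing them with the parentals, only the co allele has switched, so co is the middle locus and the order is k – co – g.
Crossovers in the k–co interval produce the single-crossover classes co k+ g+ and co+ k g (102 + 90 = 192) plus the double crossovers (26).
RF(k–co) = (192 + 26) / 1000 = 218/1000 = 0.2180 → 21.8 m.u.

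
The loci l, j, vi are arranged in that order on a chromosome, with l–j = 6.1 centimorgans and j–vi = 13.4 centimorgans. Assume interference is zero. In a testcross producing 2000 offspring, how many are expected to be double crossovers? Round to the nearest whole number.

Map distances give recombination frequencies of 0.061 and 0.134 for the two intervals.
With no interference, expected double-crossover frequency = 0.061 × 0.134 = 0.00817.
Expected number = 0.00817 × 2000 = 16.35 ≈ 16.

16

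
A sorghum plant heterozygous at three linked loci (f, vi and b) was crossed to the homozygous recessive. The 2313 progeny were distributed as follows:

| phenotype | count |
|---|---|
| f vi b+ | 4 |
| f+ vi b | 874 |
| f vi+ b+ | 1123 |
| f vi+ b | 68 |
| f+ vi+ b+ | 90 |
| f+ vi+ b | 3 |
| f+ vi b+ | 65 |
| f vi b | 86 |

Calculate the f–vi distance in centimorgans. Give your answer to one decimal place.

The two most frequent reciprocal classes, f+ vi b and f vi+ b+, are the parental types, so the F1 was f+ vi b / f vi+ b+.
The two rarest classes, f+ vi+ b and f vi b+, are the double crossovers. Comparing them with the parentals, only the vi allele has switched, so vi is the middle locus and the order is f – vi – b.
Crossovers in the f–vi interval produce the single-crossover classes f vi b and f+ vi+ b+ (86 + 90 = 176) plus the double crossovers (7).
RF(f–vi) = (176 + 7) / 2313 = 183/2313 = 0.0791 → 7.9 centimorgans.

7.9 centimorgans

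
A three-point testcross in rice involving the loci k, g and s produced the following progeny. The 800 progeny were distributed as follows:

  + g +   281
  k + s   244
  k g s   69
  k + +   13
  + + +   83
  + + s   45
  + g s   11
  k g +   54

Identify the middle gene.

s

The two most frequent reciprocal classes, k + s and + g +, are the parental types, so the F1 was k + s / + g +.
The two rarest classes, k + + and + g s, are the double crossovers. Comparing them with the parentals, only the s allele has switched, so s is the middle locus and the order is k – s – g.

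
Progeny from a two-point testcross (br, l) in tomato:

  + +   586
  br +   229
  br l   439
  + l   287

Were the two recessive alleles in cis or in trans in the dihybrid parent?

cis

The two most frequent classes are + + (586) and br l (439); these are the parental (non-recombinant) types.
So the F1 carried + + on one chromosome and br l on the other — the recessive alleles are on the same chromosome (cis / coupling).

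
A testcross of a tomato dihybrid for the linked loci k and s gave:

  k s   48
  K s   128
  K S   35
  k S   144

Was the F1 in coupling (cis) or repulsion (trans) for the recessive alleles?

trans

The two most frequent classes are K s (128) and k S (144); these are the parental (non-recombinant) types.
So the F1 carried K s on one chromosome and k S on the other — the recessive alleles are on opposite chromosomes (trans / repulsion).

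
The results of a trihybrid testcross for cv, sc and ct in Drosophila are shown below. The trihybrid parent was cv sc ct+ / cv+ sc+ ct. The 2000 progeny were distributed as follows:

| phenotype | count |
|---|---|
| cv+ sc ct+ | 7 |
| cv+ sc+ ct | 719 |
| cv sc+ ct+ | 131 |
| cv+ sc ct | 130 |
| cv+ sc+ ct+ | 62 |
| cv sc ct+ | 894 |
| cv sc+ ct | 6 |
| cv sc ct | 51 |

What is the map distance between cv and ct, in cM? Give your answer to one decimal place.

The two rarest classes, cv+ sc ct+ and cv sc+ ct, are the double crossovers. Comparing them with the parentals, only the cv allele has switched, so cv is the middle locus and the order is sc – cv – ct.
Crossovers in the cv–ct interval produce the single-crossover classes cv sc ct and cv+ sc+ ct+ (51 + 62 = 113) plus the double crossovers (13).
RF(cv–ct) = (113 + 13) / 2000 = 126/2000 = 0.0630 → 6.3 cM.

6.3 cM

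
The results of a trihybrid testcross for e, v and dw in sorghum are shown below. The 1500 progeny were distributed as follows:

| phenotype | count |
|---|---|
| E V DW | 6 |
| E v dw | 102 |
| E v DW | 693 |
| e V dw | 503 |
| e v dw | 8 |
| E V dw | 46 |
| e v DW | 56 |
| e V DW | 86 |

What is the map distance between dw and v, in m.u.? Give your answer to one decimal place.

13.5 m.u.

The two most frequent reciprocal classes, e V dw and E v DW, are the parental types, so the F1 was e V dw / E v DW.
The two rarest classes, e v dw and E V DW, are the double crossovers. Comparing them with the parentals, only the v allele has switched, so v is the middle locus and the order is e – v – dw.
Crossovers in the v–dw interval produce the single-crossover classes e V DW and E v dw (86 + 102 = 188) plus the double crossovers (14).
RF(v–dw) = (188 + 14) / 1500 = 202/1500 = 0.1347 → 13.5 m.u.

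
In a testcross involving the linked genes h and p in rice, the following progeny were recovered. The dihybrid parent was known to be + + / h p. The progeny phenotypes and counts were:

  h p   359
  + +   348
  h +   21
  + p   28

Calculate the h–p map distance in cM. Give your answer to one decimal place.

6.5 cM

The recombinant classes are + p and h +: 28 + 21 = 49.
Recombination frequency = 49/756 = 0.0648 ≈ 6.5%, i.e. 6.5 cM.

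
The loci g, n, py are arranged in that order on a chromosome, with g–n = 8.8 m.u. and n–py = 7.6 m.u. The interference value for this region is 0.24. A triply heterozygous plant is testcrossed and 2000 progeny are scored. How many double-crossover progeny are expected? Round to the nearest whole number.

Map distances give recombination frequencies of 0.088 and 0.076 for the two intervals.
With interference 0.24 (so coincidence = 0.76), expected double-crossover frequency = 0.088 × 0.076 × 0.76 = 0.00508.
Expected number = 0.00508 × 2000 = 10.17 ≈ 10.

10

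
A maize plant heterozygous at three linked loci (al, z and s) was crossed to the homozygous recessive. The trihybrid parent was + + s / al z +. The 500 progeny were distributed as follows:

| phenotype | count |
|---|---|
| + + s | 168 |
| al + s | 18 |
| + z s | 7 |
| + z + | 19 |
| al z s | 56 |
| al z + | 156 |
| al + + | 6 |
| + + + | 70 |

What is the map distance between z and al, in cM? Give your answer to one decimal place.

10.0 cM

The two rarest classes, + z s and al + +, are the double crossovers. Comparing them with the parentals, only the z allele has switched, so z is the middle locus and the order is s – z – al.
Crossovers in the z–al interval produce the single-crossover classes al + s and + z + (18 + 19 = 37) plus the double crossovers (13).
RF(z–al) = (37 + 13) / 500 = 50/500 = 0.1000 → 10.0 cM.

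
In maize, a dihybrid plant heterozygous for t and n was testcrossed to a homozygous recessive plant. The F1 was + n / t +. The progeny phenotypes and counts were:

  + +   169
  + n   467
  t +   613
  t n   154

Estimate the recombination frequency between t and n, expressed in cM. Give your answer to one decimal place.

The recombinant classes are + + and t n: 169 + 154 = 323.
Recombination frequency = 323/1403 = 0.2302 ≈ 23.0%, i.e. 23.0 cM.

23.0 cM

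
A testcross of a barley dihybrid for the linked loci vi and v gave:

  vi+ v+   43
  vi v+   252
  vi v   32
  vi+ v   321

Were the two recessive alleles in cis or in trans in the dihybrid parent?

trans

The two most frequent classes are vi+ v (321) and vi v+ (252); these are the parental (non-recombinant) types.
So the F1 carried vi+ v on one chromosome and vi v+ on the other — the recessive alleles are on opposite chromosomes (trans / repulsion).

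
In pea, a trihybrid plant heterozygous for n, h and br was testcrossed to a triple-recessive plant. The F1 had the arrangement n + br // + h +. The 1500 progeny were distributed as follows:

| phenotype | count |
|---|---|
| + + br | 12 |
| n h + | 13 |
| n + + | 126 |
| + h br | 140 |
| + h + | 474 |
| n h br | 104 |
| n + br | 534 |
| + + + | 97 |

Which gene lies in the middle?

n

The two rarest classes, + + br and n h +, are the double crossovers. Comparing them with the parentals, only the n allele has switched, so n is the middle locus and the order is br – n – h.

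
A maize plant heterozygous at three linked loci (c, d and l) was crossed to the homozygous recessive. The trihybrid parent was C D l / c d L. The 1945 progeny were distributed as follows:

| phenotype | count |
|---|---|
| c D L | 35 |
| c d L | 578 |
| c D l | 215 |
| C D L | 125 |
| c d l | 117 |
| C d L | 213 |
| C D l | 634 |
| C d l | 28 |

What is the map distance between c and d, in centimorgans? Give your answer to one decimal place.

The two rarest classes, C d l and c D L, are the double crossovers. Comparing them with the parentals, only the d allele has switched, so d is the middle locus and the order is c – d – l.
Crossovers in the c–d interval produce the single-crossover classes c D l and C d L (215 + 213 = 428) plus the double crossovers (63).
RF(c–d) = (428 + 63) / 1945 = 491/1945 = 0.2524 → 25.2 centimorgans.

25.2 centimorgans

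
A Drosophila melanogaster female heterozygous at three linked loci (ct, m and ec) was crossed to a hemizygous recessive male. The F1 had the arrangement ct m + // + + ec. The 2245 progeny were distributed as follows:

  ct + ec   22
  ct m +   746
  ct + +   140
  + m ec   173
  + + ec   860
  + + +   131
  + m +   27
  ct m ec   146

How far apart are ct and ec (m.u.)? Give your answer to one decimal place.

14.5 m.u.

The two rarest classes, + m + and ct + ec, are the double crossovers. Comparing them with the parentals, only the ct allele has switched, so ct is the middle locus and the order is m – ct – ec.
Crossovers in the ct–ec interval produce the single-crossover classes ct m ec and + + + (146 + 131 = 277) plus the double crossovers (49).
RF(ct–ec) = (277 + 49) / 2245 = 326/2245 = 0.1452 → 14.5 m.u.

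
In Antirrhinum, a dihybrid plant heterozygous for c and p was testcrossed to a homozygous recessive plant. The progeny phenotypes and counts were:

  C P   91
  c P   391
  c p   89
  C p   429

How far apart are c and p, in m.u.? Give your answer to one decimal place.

The two most frequent classes, C p (429) and c P (391), are the parental types, so the F1 was C p / c P.
The recombinant classes are C P and c p: 91 + 89 = 180.
Recombination frequency = 180/1000 = 0.1800 ≈ 18.0%, i.e. 18.0 m.u.

18.0 m.u.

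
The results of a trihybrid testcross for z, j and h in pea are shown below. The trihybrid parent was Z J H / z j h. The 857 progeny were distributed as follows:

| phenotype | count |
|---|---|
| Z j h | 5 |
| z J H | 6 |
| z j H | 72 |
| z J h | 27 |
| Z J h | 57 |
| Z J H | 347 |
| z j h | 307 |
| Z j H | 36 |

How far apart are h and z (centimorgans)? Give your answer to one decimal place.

The two rarest classes, z J H and Z j h, are the double crossovers. Comparing them with the parentals, only the z allele has switched, so z is the middle locus and the order is j – z – h.
Crossovers in the z–h interval produce the single-crossover classes Z J h and z j H (57 + 72 = 129) plus the double crossovers (11).
RF(z–h) = (129 + 11) / 857 = 140/857 = 0.1634 → 16.3 centimorgans.

16.3 centimorgans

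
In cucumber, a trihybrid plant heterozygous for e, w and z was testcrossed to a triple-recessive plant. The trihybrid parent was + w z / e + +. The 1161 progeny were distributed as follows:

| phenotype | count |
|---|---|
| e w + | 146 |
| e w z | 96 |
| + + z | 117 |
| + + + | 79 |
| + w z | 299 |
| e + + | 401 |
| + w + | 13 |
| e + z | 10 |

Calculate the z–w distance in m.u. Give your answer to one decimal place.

The two rarest classes, + w + and e + z, are the double crossovers. Comparing them with the parentals, only the z allele has switched, so z is the middle locus and the order is w – z – e.
Crossovers in the w–z interval produce the single-crossover classes + + z and e w + (117 + 146 = 263) plus the double crossovers (23).
RF(w–z) = (263 + 23) / 1161 = 286/1161 = 0.2463 → 24.6 m.u.

24.6 m.u.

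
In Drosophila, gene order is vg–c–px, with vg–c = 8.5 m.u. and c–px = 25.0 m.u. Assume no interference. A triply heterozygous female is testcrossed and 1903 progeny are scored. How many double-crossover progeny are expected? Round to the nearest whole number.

40

Map distances give recombination frequencies of 0.085 and 0.250 for the two intervals.
With no interference, expected double-crossover frequency = 0.085 × 0.250 = 0.02125.
Expected number = 0.02125 × 1903 = 40.44 ≈ 40.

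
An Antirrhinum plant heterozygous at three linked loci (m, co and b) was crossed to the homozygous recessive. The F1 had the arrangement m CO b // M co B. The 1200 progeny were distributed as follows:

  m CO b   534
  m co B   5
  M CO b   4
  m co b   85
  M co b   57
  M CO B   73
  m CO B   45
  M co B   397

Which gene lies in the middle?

m

The two rarest classes, M CO b and m co B, are the double crossovers. Comparing them with the parentals, only the m allele has switched, so m is the middle locus and the order is b – m – co.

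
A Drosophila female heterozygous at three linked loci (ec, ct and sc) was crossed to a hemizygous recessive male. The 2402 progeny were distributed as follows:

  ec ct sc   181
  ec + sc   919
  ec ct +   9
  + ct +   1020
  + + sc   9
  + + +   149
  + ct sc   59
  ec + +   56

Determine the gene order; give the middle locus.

The two most frequent reciprocal classes, + ct + and ec + sc, are the parental types, so the F1 was + ct + / ec + sc.
The two rarest classes, ec ct + and + + sc, are the double crossovers. Comparing them with the parentals, only the ec allele has switched, so ec is the middle locus and the order is sc – ec – ct.

ec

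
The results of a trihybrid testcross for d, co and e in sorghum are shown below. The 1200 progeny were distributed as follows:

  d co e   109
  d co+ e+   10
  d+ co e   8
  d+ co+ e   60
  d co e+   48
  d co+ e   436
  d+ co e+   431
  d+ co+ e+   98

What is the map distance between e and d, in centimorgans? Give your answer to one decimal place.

10.5 centimorgans

The two most frequent reciprocal classes, d+ co e+ and d co+ e, are the parental types, so the F1 was d+ co e+ / d co+ e.
The two rarest classes, d+ co e and d co+ e+, are the double crossovers. Comparing them with the parentals, only the e allele has switched, so e is the middle locus and the order is d – e – co.
Crossovers in the d–e interval produce the single-crossover classes d co e+ and d+ co+ e (48 + 60 = 108) plus the double crossovers (18).
RF(d–e) = (108 + 18) / 1200 = 126/1200 = 0.1050 → 10.5 centimorgans.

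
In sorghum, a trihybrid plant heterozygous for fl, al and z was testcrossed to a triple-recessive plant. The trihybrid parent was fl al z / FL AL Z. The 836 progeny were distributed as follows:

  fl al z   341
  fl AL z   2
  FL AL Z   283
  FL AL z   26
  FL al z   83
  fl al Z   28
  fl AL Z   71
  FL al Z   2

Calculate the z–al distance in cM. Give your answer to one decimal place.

The two rarest classes, fl AL z and FL al Z, are the double crossovers. Comparing them with the parentals, only the al allele has switched, so al is the middle locus and the order is fl – al – z.
Crossovers in the al–z interval produce the single-crossover classes fl al Z and FL AL z (28 + 26 = 54) plus the double crossovers (4).
RF(al–z) = (54 + 4) / 836 = 58/836 = 0.0694 → 6.9 cM.

6.9 cM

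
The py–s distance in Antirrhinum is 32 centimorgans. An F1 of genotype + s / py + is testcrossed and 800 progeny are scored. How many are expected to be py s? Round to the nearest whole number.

128

A map distance of 32 centimorgans corresponds to a recombination frequency of 0.320.
The F1 is + s / py +, so py s is a recombinant gamete class with expected frequency r/2 = 0.320/2 = 0.1600.
Expected number = 0.1600 × 800 = 128.00 ≈ 128.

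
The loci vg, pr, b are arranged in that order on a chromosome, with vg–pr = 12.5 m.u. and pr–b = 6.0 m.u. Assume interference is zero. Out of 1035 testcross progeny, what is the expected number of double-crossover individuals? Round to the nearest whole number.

8

Map distances give recombination frequencies of 0.125 and 0.060 for the two intervals.
With no interference, expected double-crossover frequency = 0.125 × 0.060 = 0.00750.
Expected number = 0.00750 × 1035 = 7.76 ≈ 8.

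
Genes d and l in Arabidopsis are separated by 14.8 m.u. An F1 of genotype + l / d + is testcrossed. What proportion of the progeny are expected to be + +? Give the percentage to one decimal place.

7.4%

A map distance of 14.8 m.u. corresponds to a recombination frequency of 0.148.
The F1 is + l / d +, so + + is a recombinant gamete class with expected frequency r/2 = 0.148/2 = 0.0740.
That is 0.0740 = 7.4% of the progeny.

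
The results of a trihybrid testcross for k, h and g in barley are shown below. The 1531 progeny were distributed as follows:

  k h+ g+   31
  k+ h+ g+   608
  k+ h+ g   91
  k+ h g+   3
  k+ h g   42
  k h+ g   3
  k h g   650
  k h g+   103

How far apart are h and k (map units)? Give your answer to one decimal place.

The two most frequent reciprocal classes, k h g and k+ h+ g+, are the parental types, so the F1 was k h g / k+ h+ g+.
The two rarest classes, k h+ g and k+ h g+, are the double crossovers. Comparing them with the parentals, only the h allele has switched, so h is the middle locus and the order is g – h – k.
Crossovers in the h–k interval produce the single-crossover classes k+ h g and k h+ g+ (42 + 31 = 73) plus the double crossovers (6).
RF(h–k) = (73 + 6) / 1531 = 79/1531 = 0.0516 → 5.2 map units.

5.2 map units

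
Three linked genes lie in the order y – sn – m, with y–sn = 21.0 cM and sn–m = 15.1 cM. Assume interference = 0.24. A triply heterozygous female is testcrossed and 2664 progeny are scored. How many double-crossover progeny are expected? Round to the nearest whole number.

64

Map distances give recombination frequencies of 0.210 and 0.151 for the two intervals.
With interference 0.24 (so coincidence = 0.76), expected double-crossover frequency = 0.210 × 0.151 × 0.76 = 0.02410.
Expected number = 0.02410 × 2664 = 64.20 ≈ 64.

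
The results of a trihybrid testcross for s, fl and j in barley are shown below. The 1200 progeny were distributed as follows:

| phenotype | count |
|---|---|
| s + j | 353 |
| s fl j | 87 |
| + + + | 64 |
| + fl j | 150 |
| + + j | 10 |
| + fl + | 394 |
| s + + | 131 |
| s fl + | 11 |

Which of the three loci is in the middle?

The two most frequent reciprocal classes, s + j and + fl +, are the parental types, so the F1 was s + j / + fl +.
The two rarest classes, + + j and s fl +, are the double crossovers. Comparing them with the parentals, only the s allele has switched, so s is the middle locus and the order is j – s – fl.

s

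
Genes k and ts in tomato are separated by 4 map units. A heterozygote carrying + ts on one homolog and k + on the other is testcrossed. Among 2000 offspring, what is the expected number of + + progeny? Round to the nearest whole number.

A map distance of 4 map units corresponds to a recombination frequency of 0.040.
The F1 is + ts / k +, so + + is a recombinant gamete class with expected frequency r/2 = 0.040/2 = 0.0200.
Expected number = 0.0200 × 2000 = 40.00 ≈ 40.

40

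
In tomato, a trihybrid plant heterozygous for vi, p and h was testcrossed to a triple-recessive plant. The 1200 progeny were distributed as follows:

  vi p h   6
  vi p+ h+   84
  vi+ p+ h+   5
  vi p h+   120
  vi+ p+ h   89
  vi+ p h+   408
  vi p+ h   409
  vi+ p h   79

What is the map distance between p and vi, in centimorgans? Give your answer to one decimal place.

18.3 centimorgans

The two most frequent reciprocal classes, vi+ p h+ and vi p+ h, are the parental types, so the F1 was vi+ p h+ / vi p+ h.
The two rarest classes, vi+ p+ h+ and vi p h, are the double crossovers. Comparing them with the parentals, only the p allele has switched, so p is the middle locus and the order is h – p – vi.
Crossovers in the p–vi interval produce the single-crossover classes vi p h+ and vi+ p+ h (120 + 89 = 209) plus the double crossovers (11).
RF(p–vi) = (209 + 11) / 1200 = 220/1200 = 0.1833 → 18.3 centimorgans.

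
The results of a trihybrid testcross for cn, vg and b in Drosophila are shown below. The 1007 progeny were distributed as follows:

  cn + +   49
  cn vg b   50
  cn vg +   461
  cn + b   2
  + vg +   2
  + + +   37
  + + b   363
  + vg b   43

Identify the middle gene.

The two most frequent reciprocal classes, + + b and cn vg +, are the parental types, so the F1 was + + b / cn vg +.
The two rarest classes, cn + b and + vg +, are the double crossovers. Comparing them with the parentals, only the cn allele has switched, so cn is the middle locus and the order is vg – cn – b.

cn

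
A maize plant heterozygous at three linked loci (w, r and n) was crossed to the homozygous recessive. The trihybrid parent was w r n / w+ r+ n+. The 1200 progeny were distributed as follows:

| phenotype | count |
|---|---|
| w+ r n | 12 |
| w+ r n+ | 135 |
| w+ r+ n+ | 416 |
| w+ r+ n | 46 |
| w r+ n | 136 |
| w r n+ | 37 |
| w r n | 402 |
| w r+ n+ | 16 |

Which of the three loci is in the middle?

The two rarest classes, w+ r n and w r+ n+, are the double crossovers. Comparing them with the parentals, only the w allele has switched, so w is the middle locus and the order is r – w – n.

w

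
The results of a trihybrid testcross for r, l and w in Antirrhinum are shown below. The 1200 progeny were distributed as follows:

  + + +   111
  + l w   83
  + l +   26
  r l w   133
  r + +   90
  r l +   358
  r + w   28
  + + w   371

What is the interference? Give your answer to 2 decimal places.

The two most frequent reciprocal classes, r l + and + + w, are the parental types, so the F1 was r l + / + + w.
The two rarest classes, + l + and r + w, are the double crossovers. Comparing them with the parentals, only the r allele has switched, so r is the middle locus and the order is w – r – l.
w–r: (244 + 54)/1200 = 0.2483; r–l: (173 + 54)/1200 = 0.1892.
Expected DCO frequency = 0.2483 × 0.1892 ≈ 0.04698; observed = 54/1200 ≈ 0.04500.
Coefficient of coincidence = 0.04500/0.04698 ≈ 0.96; interference = 1 − 0.96 = 0.04.

0.04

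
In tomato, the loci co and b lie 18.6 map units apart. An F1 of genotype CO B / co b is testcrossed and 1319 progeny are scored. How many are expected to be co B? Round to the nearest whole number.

A map distance of 18.6 map units corresponds to a recombination frequency of 0.186.
The F1 is CO B / co b, so co B is a recombinant gamete class with expected frequency r/2 = 0.186/2 = 0.0930.
Expected number = 0.0930 × 1319 = 122.67 ≈ 123.

123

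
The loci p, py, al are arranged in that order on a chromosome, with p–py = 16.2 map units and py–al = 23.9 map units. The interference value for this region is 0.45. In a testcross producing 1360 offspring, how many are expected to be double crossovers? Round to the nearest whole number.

29

Map distances give recombination frequencies of 0.162 and 0.239 for the two intervals.
With interference 0.45 (so coincidence = 0.55), expected double-crossover frequency = 0.162 × 0.239 × 0.55 = 0.02129.
Expected number = 0.02129 × 1360 = 28.96 ≈ 29.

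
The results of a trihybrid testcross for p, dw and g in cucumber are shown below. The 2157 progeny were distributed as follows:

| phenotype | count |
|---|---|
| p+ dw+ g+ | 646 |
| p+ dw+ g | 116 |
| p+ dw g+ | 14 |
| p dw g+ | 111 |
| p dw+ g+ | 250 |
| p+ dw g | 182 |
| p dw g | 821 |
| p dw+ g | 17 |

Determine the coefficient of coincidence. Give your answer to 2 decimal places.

0.56

The two most frequent reciprocal classes, p+ dw+ g+ and p dw g, are the parental types, so the F1 was p+ dw+ g+ / p dw g.
The two rarest classes, p+ dw g+ and p dw+ g, are the double crossovers. Comparing them with the parentals, only the dw allele has switched, so dw is the middle locus and the order is g – dw – p.
g–dw: (227 + 31)/2157 = 0.1196; dw–p: (432 + 31)/2157 = 0.2146.
Expected DCO frequency = 0.1196 × 0.2146 ≈ 0.02567; observed = 31/2157 ≈ 0.01437.
Coefficient of coincidence = 0.01437/0.02567 ≈ 0.56.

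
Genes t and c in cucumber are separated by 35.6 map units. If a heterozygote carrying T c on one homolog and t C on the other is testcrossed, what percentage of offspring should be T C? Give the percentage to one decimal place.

A map distance of 35.6 map units corresponds to a recombination frequency of 0.356.
The F1 is T c / t C, so T C is a recombinant gamete class with expected frequency r/2 = 0.356/2 = 0.1780.
That is 0.1780 = 17.8% of the progeny.

17.8%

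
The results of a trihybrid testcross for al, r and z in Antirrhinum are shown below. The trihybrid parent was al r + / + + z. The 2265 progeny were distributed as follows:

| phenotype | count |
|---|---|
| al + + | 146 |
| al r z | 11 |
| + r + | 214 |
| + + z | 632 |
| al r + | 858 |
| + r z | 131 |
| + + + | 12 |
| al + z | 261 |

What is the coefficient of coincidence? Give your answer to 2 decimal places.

0.35

The two rarest classes, al r z and + + +, are the double crossovers. Comparing them with the parentals, only the z allele has switched, so z is the middle locus and the order is al – z – r.
al–z: (475 + 23)/2265 = 0.2199; z–r: (277 + 23)/2265 = 0.1325.
Expected DCO frequency = 0.2199 × 0.1325 ≈ 0.02914; observed = 23/2265 ≈ 0.01015.
Coefficient of coincidence = 0.01015/0.02914 ≈ 0.35.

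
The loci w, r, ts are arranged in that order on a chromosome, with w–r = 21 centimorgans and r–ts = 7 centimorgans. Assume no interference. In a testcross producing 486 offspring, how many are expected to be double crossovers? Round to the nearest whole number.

Map distances give recombination frequencies of 0.210 and 0.070 for the two intervals.
With no interference, expected double-crossover frequency = 0.210 × 0.070 = 0.01470.
Expected number = 0.01470 × 486 = 7.14 ≈ 7.

7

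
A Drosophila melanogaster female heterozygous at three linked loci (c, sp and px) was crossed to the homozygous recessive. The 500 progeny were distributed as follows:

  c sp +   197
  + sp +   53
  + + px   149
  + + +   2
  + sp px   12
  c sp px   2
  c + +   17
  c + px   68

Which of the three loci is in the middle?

The two most frequent reciprocal classes, + + px and c sp +, are the parental types, so the F1 was + + px / c sp +.
The two rarest classes, + + + and c sp px, are the double crossovers. Comparing them with the parentals, only the px allele has switched, so px is the middle locus and the order is sp – px – c.

px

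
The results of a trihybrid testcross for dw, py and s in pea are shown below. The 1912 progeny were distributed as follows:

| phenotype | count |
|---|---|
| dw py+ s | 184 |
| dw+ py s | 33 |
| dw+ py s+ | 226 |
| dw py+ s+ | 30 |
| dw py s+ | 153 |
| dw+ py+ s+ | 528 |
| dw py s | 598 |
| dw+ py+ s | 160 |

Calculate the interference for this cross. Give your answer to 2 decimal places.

The two most frequent reciprocal classes, dw+ py+ s+ and dw py s, are the parental types, so the F1 was dw+ py+ s+ / dw py s.
The two rarest classes, dw py+ s+ and dw+ py s, are the double crossovers. Comparing them with the parentals, only the dw allele has switched, so dw is the middle locus and the order is s – dw – py.
s–dw: (313 + 63)/1912 = 0.1967; dw–py: (410 + 63)/1912 = 0.2474.
Expected DCO frequency = 0.1967 × 0.2474 ≈ 0.04866; observed = 63/1912 ≈ 0.03295.
Coefficient of coincidence = 0.03295/0.04866 ≈ 0.68; interference = 1 − 0.68 = 0.32.

0.32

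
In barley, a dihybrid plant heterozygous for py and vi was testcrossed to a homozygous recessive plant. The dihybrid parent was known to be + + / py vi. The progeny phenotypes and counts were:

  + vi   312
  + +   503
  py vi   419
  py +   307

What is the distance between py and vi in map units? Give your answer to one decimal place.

40.2 map units

The recombinant classes are + vi and py +: 312 + 307 = 619.
Recombination frequency = 619/1541 = 0.4017 ≈ 40.2%, i.e. 40.2 map units.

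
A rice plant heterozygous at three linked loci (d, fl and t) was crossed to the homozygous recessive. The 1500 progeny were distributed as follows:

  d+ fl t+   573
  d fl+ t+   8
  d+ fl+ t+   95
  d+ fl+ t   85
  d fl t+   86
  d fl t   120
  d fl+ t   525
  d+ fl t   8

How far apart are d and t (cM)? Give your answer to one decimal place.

The two most frequent reciprocal classes, d+ fl t+ and d fl+ t, are the parental types, so the F1 was d+ fl t+ / d fl+ t.
The two rarest classes, d+ fl t and d fl+ t+, are the double crossovers. Comparing them with the parentals, only the t allele has switched, so t is the middle locus and the order is fl – t – d.
Crossovers in the t–d interval produce the single-crossover classes d fl t+ and d+ fl+ t (86 + 85 = 171) plus the double crossovers (16).
RF(t–d) = (171 + 16) / 1500 = 187/1500 = 0.1247 → 12.5 cM.

12.5 cM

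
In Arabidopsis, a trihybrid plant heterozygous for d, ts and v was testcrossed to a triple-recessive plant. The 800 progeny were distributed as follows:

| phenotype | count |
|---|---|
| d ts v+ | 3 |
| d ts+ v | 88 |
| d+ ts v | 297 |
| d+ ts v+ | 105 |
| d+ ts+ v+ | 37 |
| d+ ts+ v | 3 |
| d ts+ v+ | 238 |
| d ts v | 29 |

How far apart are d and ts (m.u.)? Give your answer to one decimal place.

9.0 m.u.

The two most frequent reciprocal classes, d+ ts v and d ts+ v+, are the parental types, so the F1 was d+ ts v / d ts+ v+.
The two rarest classes, d+ ts+ v and d ts v+, are the double crossovers. Comparing them with the parentals, only the ts allele has switched, so ts is the middle locus and the order is v – ts – d.
Crossovers in the ts–d interval produce the single-crossover classes d ts v and d+ ts+ v+ (29 + 37 = 66) plus the double crossovers (6).
RF(ts–d) = (66 + 6) / 800 = 72/800 = 0.0900 → 9.0 m.u.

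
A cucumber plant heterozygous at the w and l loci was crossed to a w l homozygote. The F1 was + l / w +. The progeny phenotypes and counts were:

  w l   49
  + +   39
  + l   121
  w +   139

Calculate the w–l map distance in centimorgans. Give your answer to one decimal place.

The recombinant classes are + + and w l: 39 + 49 = 88.
Recombination frequency = 88/348 = 0.2529 ≈ 25.3%, i.e. 25.3 centimorgans.

25.3 centimorgans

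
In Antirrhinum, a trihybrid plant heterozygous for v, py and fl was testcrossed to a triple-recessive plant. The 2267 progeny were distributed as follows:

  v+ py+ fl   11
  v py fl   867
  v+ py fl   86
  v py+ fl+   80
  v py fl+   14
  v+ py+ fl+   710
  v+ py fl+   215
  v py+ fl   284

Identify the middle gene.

fl

The two most frequent reciprocal classes, v py fl and v+ py+ fl+, are the parental types, so the F1 was v py fl / v+ py+ fl+.
The two rarest classes, v py fl+ and v+ py+ fl, are the double crossovers. Comparing them with the parentals, only the fl allele has switched, so fl is the middle locus and the order is v – fl – py.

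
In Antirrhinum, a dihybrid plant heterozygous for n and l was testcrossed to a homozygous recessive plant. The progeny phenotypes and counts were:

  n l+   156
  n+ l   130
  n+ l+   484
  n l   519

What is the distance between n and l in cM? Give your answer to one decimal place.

22.2 cM

The two most frequent classes, n+ l+ (484) and n l (519), are the parental types, so the F1 was n+ l+ / n l.
The recombinant classes are n+ l and n l+: 130 + 156 = 286.
Recombination frequency = 286/1289 = 0.2219 ≈ 22.2%, i.e. 22.2 cM.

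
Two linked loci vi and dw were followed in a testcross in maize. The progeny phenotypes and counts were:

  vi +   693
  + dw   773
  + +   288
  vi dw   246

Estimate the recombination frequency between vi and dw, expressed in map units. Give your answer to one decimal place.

26.7 map units

The two most frequent classes, + dw (773) and vi + (693), are the parental types, so the F1 was + dw / vi +.
The recombinant classes are + + and vi dw: 288 + 246 = 534.
Recombination frequency = 534/2000 = 0.2670 ≈ 26.7%, i.e. 26.7 map units.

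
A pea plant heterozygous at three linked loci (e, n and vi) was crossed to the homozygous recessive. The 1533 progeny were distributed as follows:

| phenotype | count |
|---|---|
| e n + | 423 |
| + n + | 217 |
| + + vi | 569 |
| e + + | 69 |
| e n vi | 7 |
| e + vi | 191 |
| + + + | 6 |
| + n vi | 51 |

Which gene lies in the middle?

vi

The two most frequent reciprocal classes, + + vi and e n +, are the parental types, so the F1 was + + vi / e n +.
The two rarest classes, + + + and e n vi, are the double crossovers. Comparing them with the parentals, only the vi allele has switched, so vi is the middle locus and the order is e – vi – n.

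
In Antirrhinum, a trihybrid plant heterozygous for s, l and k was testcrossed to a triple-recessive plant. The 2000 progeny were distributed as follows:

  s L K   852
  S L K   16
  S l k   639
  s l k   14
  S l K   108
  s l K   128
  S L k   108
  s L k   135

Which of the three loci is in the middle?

s

The two most frequent reciprocal classes, s L K and S l k, are the parental types, so the F1 was s L K / S l k.
The two rarest classes, S L K and s l k, are the double crossovers. Comparing them with the parentals, only the s allele has switched, so s is the middle locus and the order is k – s – l.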